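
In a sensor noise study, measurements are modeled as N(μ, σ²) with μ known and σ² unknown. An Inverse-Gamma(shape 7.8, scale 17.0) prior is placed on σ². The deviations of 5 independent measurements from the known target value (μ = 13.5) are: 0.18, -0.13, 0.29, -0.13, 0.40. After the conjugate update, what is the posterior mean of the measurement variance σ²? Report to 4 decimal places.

1.8446

With known mean μ and an Inverse-Gamma(α, β) prior on σ², the Normal likelihood is conjugate: posterior is Inv-Gamma(α + n/2, β + Σ(xᵢ−μ)²/2).
Σ(xᵢ−μ)² = (0.18)² + (-0.13)² + (0.29)² + (-0.13)² + (0.40)² = 0.3103.
Posterior: Inv-Gamma(7.8 + 5/2, 17.0 + 0.3103/2) = Inv-Gamma(10.30, 17.15515).
E[σ²|data] = β/(α−1) = 17.15515/9.30 = 1.8446.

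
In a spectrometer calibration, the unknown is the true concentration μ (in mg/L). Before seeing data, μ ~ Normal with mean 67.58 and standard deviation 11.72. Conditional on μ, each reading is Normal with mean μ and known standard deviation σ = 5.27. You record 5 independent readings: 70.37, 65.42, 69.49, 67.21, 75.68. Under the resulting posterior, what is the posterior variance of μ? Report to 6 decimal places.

5.338691

For Normal data with known variance σ², a Normal(μ₀, σ₀²) prior on μ is conjugate. Posterior precision = 1/σ₀² + n/σ²; posterior mean is the precision-weighted average of μ₀ and x̄.
σ₀² = 11.72² = 137.3584, σ² = 5.27² = 27.7729; σ² + n·σ₀² = 27.7729 + 5·137.3584 = 714.5649.
Posterior precision = 1/σ₀² + n/σ² = 1/137.3584 + 5/27.7729 = (σ² + n·σ₀²)/(σ₀²σ²) = 714.5649/(137.3584·27.7729); posterior variance σₙ² = σ₀²σ²/(σ² + n·σ₀²) = 137.3584·27.7729/714.5649 = 5.338691.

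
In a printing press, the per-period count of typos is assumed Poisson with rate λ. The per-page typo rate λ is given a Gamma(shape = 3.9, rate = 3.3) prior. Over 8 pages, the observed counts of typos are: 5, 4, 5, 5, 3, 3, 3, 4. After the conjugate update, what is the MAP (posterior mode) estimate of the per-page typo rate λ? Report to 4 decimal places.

3.0885

With a Gamma(shape α, rate β) prior, the Poisson likelihood is conjugate: the posterior is Gamma(α + ΣXᵢ, β + n).
Sum of counts S = 32 over n = 8 pages.
Posterior: Gamma(α+S, β+n) = Gamma(3.9+32, 3.3+8) = Gamma(35.9, 11.3).
Mode of Gamma(α,β) for α≥1 is (α−1)/β = 34.9/11.3 = 3.0885.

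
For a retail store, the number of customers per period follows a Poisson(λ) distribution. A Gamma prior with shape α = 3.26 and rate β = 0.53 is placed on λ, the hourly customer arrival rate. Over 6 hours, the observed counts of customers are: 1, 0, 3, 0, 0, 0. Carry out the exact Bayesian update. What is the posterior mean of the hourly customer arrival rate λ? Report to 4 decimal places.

1.1118

With a Gamma(shape α, rate β) prior, the Poisson likelihood is conjugate: the posterior is Gamma(α + ΣXᵢ, β + n).
Sum of counts S = 4 over n = 6 hours.
Posterior: Gamma(α+S, β+n) = Gamma(3.26+4, 0.53+6) = Gamma(7.26, 6.53).
Posterior mean = α/β = 7.26/6.53 = 1.1118.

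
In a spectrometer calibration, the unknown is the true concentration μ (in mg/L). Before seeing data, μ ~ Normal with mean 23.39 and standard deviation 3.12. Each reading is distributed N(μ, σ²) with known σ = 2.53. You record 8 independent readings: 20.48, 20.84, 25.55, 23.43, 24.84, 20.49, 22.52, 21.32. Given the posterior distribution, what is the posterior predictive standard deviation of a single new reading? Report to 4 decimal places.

2.6721

For Normal data with known variance σ², a Normal(μ₀, σ₀²) prior on μ is conjugate. Posterior precision = 1/σ₀² + n/σ²; posterior mean is the precision-weighted average of μ₀ and x̄.
σ₀² = 3.12² = 9.7344, σ² = 2.53² = 6.4009; σ² + n·σ₀² = 6.4009 + 8·9.7344 = 84.2761.
Posterior precision = 1/σ₀² + n/σ² = 1/9.7344 + 8/6.4009 = (σ² + n·σ₀²)/(σ₀²σ²) = 84.2761/(9.7344·6.4009); posterior variance σₙ² = σ₀²σ²/(σ² + n·σ₀²) = 9.7344·6.4009/84.2761 = 0.739343.
Predictive variance for one new observation = σₙ² + σ² = 9.7344·6.4009/84.2761 + 6.4009 = σ²·(σ₀² + 84.2761)/84.2761 = 6.4009·94.0105/84.2761 = 7.140243; SD = √(6.4009·94.0105/84.2761) = 2.6721.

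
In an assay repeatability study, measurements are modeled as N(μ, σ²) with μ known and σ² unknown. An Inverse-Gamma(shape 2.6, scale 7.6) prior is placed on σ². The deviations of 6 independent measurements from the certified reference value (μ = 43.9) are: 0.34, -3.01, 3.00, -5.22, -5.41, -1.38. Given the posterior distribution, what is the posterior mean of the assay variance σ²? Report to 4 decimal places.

With known mean μ and an Inverse-Gamma(α, β) prior on σ², the Normal likelihood is conjugate: posterior is Inv-Gamma(α + n/2, β + Σ(xᵢ−μ)²/2).
Σ(xᵢ−μ)² = (0.34)² + (-3.01)² + (3.00)² + (-5.22)² + (-5.41)² + (-1.38)² = 76.5966.
Posterior: Inv-Gamma(2.6 + 6/2, 7.6 + 76.5966/2) = Inv-Gamma(5.60, 45.89830).
E[σ²|data] = β/(α−1) = 45.89830/4.60 = 9.9779.

9.9779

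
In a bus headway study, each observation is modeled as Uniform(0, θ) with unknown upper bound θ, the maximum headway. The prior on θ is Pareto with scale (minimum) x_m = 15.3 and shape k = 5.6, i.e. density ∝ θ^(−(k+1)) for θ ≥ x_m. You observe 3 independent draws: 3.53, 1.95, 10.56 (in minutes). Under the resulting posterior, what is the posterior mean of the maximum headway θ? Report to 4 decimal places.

A Pareto(scale x_m, shape k) prior on the upper bound θ of Uniform(0, θ) is conjugate: posterior is Pareto(max(x_m, max xᵢ), k + n).
Sample maximum = 10.56; prior scale x_m = 15.3 → posterior scale = max = 15.30.
Posterior shape = 5.6 + 3 = 8.6.
E[θ|data] = k·x_m/(k−1) = 8.6·15.30/7.6 = 17.3132.

17.3132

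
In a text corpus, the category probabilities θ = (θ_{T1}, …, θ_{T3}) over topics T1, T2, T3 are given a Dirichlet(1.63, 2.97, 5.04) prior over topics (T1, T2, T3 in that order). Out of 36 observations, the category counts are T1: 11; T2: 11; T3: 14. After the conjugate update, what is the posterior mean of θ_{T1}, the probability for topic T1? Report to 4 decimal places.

The Dirichlet prior is conjugate to the Multinomial likelihood: each posterior αⱼ = prior αⱼ + observed count nⱼ.
Posterior concentration: (12.63, 13.97, 19.04), total = 45.64.
E[θ_{T1}|data] = α_{T1}/Σα = 12.63/45.64 = 0.2767.

0.2767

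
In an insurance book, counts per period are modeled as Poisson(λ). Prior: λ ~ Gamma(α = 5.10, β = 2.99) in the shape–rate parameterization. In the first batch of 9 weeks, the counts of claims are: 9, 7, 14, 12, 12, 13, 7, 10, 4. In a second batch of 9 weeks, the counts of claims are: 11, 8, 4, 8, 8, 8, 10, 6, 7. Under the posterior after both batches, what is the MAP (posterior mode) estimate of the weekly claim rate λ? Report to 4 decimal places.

With a Gamma(shape α, rate β) prior, the Poisson likelihood is conjugate: the posterior is Gamma(α + ΣXᵢ, β + n).
Batch 1: sum of counts S = 88 over n = 9 weeks.
After batch 1: Gamma(α+S, β+n) = Gamma(5.10+88, 2.99+9) = Gamma(93.10, 11.99).
Batch 2: sum of counts S = 70 over n = 9 weeks.
After batch 2: Gamma(α+S, β+n) = Gamma(93.10+70, 11.99+9) = Gamma(163.10, 20.99).
Mode of Gamma(α,β) for α≥1 is (α−1)/β = 162.10/20.99 = 7.7227.

7.7227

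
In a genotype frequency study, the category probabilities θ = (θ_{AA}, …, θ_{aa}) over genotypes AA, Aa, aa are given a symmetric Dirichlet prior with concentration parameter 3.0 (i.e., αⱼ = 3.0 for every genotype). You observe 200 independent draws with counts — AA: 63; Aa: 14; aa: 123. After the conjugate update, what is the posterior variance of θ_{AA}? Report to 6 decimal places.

0.001029

The Dirichlet prior is conjugate to the Multinomial likelihood: each posterior αⱼ = prior αⱼ + observed count nⱼ.
Posterior concentration: (66.0, 17.0, 126.0), total = 209.0.
Var[θ_j] = α_j(Σα−α_j)/((Σα)²(Σα+1)) = 66.0·143.0/(209.0²·210.0) = 0.001029.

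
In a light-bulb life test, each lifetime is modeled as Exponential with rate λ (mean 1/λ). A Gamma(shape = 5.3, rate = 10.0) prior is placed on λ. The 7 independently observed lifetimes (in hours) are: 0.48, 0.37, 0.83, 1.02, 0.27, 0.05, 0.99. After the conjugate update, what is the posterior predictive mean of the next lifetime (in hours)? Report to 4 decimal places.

With a Gamma(shape α, rate β) prior on the exponential rate λ, the posterior after n observations with total T = Σxᵢ is Gamma(α+n, β+T).
Sum of observations T = 4.01 hours; n = 7.
Posterior: Gamma(5.3+7, 10.0+4.01) = Gamma(12.3, 14.01).
The predictive distribution for the next observation is Lomax; its mean is β/(α−1) = 14.01/11.3 = 1.2398.

1.2398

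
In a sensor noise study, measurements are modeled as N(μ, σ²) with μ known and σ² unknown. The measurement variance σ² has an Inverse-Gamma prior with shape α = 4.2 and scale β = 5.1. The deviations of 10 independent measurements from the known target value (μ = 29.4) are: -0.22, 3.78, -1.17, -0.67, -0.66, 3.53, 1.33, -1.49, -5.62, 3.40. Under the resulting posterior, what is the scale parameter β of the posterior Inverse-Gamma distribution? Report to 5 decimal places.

With known mean μ and an Inverse-Gamma(α, β) prior on σ², the Normal likelihood is conjugate: posterior is Inv-Gamma(α + n/2, β + Σ(xᵢ−μ)²/2).
Σ(xᵢ−μ)² = (-0.22)² + (3.78)² + (-1.17)² + (-0.67)² + (-0.66)² + (3.53)² + (1.33)² + (-1.49)² + (-5.62)² + (3.40)² = 76.1845.
Posterior: Inv-Gamma(4.2 + 10/2, 5.1 + 76.1845/2) = Inv-Gamma(9.20, 43.19225).
Posterior β = 43.19225.

43.19225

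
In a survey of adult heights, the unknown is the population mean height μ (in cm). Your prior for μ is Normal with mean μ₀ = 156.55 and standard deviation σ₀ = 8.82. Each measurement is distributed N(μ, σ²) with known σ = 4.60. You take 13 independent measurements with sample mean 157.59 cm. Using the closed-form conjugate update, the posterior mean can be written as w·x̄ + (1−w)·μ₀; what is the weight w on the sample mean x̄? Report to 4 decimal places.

0.9795

For Normal data with known variance σ², a Normal(μ₀, σ₀²) prior on μ is conjugate. Posterior precision = 1/σ₀² + n/σ²; posterior mean is the precision-weighted average of μ₀ and x̄.
σ₀² = 8.82² = 77.7924, σ² = 4.60² = 21.16. Prior precision 1/σ₀² = 1/77.7924; data precision n/σ² = 13/21.16.
w = (n/σ²)/(1/σ₀² + n/σ²) = n·σ₀²/(σ² + n·σ₀²) = 13·77.7924/(21.16 + 13·77.7924) = 1011.3012/1032.4612 = 0.9795.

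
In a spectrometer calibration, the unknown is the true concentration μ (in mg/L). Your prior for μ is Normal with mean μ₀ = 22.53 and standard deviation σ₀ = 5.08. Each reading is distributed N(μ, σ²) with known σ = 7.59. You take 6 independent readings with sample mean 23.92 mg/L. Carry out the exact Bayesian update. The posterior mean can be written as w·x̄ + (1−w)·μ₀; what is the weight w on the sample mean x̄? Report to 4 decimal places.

0.7288

For Normal data with known variance σ², a Normal(μ₀, σ₀²) prior on μ is conjugate. Posterior precision = 1/σ₀² + n/σ²; posterior mean is the precision-weighted average of μ₀ and x̄.
σ₀² = 5.08² = 25.8064, σ² = 7.59² = 57.6081. Prior precision 1/σ₀² = 1/25.8064; data precision n/σ² = 6/57.6081.
w = (n/σ²)/(1/σ₀² + n/σ²) = n·σ₀²/(σ² + n·σ₀²) = 6·25.8064/(57.6081 + 6·25.8064) = 154.8384/212.4465 = 0.7288.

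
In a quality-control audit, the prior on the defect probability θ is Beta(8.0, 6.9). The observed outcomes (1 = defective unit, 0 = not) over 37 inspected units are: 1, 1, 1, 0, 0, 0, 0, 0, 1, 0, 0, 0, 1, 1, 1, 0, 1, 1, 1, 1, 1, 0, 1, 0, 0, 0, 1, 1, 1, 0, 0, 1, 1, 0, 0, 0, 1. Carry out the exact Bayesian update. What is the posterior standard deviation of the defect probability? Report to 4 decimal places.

0.0687

The Beta prior is conjugate to a Binomial/Bernoulli likelihood; the update adds successes to α and failures to β.
Posterior: Beta(α+k, β+n−k) = Beta(8.0+19, 6.9+18) = Beta(27.0, 24.9).
Var = αβ/((α+β)²(α+β+1)) = 27.0·24.9/(51.9²·52.9) = 0.00471816; SD = √0.00471816 = 0.0687.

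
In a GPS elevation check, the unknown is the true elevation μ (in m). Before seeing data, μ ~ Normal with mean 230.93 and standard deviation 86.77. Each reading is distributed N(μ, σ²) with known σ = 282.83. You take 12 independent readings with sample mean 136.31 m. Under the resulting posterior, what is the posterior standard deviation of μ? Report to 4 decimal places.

59.4614

For Normal data with known variance σ², a Normal(μ₀, σ₀²) prior on μ is conjugate. Posterior precision = 1/σ₀² + n/σ²; posterior mean is the precision-weighted average of μ₀ and x̄.
σ₀² = 86.77² = 7529.0329, σ² = 282.83² = 79992.8089; σ² + n·σ₀² = 79992.8089 + 12·7529.0329 = 170341.2037.
Posterior precision = 1/σ₀² + n/σ² = 1/7529.0329 + 12/79992.8089 = (σ² + n·σ₀²)/(σ₀²σ²) = 170341.2037/(7529.0329·79992.8089); posterior variance σₙ² = σ₀²σ²/(σ² + n·σ₀²) = 7529.0329·79992.8089/170341.2037 = 3535.659470.
Posterior SD = √σₙ² = √(7529.0329·79992.8089/170341.2037) = 59.4614.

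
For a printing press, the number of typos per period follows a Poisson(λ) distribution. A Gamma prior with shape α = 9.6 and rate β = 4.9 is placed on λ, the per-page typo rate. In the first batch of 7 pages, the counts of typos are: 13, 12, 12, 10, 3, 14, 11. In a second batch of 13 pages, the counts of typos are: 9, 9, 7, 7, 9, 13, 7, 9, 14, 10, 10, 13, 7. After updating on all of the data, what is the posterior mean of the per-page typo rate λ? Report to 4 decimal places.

With a Gamma(shape α, rate β) prior, the Poisson likelihood is conjugate: the posterior is Gamma(α + ΣXᵢ, β + n).
Batch 1: sum of counts S = 75 over n = 7 pages.
After batch 1: Gamma(α+S, β+n) = Gamma(9.6+75, 4.9+7) = Gamma(84.6, 11.9).
Batch 2: sum of counts S = 124 over n = 13 pages.
After batch 2: Gamma(α+S, β+n) = Gamma(84.6+124, 11.9+13) = Gamma(208.6, 24.9).
Posterior mean = α/β = 208.6/24.9 = 8.3775.

8.3775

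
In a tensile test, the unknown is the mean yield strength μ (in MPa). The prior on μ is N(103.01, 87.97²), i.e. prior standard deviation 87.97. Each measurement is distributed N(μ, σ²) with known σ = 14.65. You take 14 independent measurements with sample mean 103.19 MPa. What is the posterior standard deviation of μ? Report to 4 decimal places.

3.9115

For Normal data with known variance σ², a Normal(μ₀, σ₀²) prior on μ is conjugate. Posterior precision = 1/σ₀² + n/σ²; posterior mean is the precision-weighted average of μ₀ and x̄.
σ₀² = 87.97² = 7738.7209, σ² = 14.65² = 214.6225; σ² + n·σ₀² = 214.6225 + 14·7738.7209 = 108556.7151.
Posterior precision = 1/σ₀² + n/σ² = 1/7738.7209 + 14/214.6225 = (σ² + n·σ₀²)/(σ₀²σ²) = 108556.7151/(7738.7209·214.6225); posterior variance σₙ² = σ₀²σ²/(σ² + n·σ₀²) = 7738.7209·214.6225/108556.7151 = 15.299870.
Posterior SD = √σₙ² = √(7738.7209·214.6225/108556.7151) = 3.9115.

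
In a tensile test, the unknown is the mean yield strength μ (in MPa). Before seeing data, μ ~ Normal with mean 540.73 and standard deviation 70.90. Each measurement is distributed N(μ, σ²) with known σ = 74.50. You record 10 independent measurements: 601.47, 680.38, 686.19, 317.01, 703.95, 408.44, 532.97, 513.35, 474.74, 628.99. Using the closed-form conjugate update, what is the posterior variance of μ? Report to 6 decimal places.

499.836563

For Normal data with known variance σ², a Normal(μ₀, σ₀²) prior on μ is conjugate. Posterior precision = 1/σ₀² + n/σ²; posterior mean is the precision-weighted average of μ₀ and x̄.
σ₀² = 70.90² = 5026.81, σ² = 74.50² = 5550.25; σ² + n·σ₀² = 5550.25 + 10·5026.81 = 55818.35.
Posterior precision = 1/σ₀² + n/σ² = 1/5026.81 + 10/5550.25 = (σ² + n·σ₀²)/(σ₀²σ²) = 55818.35/(5026.81·5550.25); posterior variance σₙ² = σ₀²σ²/(σ² + n·σ₀²) = 5026.81·5550.25/55818.35 = 499.836563.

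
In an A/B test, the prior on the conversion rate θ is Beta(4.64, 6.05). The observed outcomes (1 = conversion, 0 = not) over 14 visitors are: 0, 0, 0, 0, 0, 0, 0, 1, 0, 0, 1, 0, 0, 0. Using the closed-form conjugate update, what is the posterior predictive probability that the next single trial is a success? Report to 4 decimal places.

The Beta prior is conjugate to a Binomial/Bernoulli likelihood; the update adds successes to α and failures to β.
Posterior: Beta(α+k, β+n−k) = Beta(4.64+2, 6.05+12) = Beta(6.64, 18.05).
For a single future Bernoulli trial, P(success | data) = α/(α+β) = 0.2689.

0.2689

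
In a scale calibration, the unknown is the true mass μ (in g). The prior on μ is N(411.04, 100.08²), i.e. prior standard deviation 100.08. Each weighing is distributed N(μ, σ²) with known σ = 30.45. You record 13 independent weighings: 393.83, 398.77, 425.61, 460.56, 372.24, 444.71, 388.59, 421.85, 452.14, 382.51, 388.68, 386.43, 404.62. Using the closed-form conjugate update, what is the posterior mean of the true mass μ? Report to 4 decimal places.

409.2848

For Normal data with known variance σ², a Normal(μ₀, σ₀²) prior on μ is conjugate. Posterior precision = 1/σ₀² + n/σ²; posterior mean is the precision-weighted average of μ₀ and x̄.
Σxᵢ = 393.83 + 398.77 + 425.61 + 460.56 + 372.24 + 444.71 + 388.59 + 421.85 + 452.14 + 382.51 + 388.68 + 386.43 + 404.62 = 5320.54, so n·x̄ = 5320.54.
σ₀² = 100.08² = 10016.0064, σ² = 30.45² = 927.2025; σ² + n·σ₀² = 927.2025 + 13·10016.0064 = 131135.2857.
Posterior mean = (μ₀/σ₀² + n·x̄/σ²)/(1/σ₀² + n/σ²) = (σ²·μ₀ + σ₀²·n·x̄)/(σ² + n·σ₀²) = (927.2025·411.04 + 10016.0064·5320.54)/131135.2857 = 53671680.007056/131135.2857 = 409.2848.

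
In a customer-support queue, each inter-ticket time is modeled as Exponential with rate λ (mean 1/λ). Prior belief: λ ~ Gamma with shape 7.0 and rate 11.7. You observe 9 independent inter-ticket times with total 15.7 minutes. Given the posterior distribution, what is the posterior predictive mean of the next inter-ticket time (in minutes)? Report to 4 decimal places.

With a Gamma(shape α, rate β) prior on the exponential rate λ, the posterior after n observations with total T = Σxᵢ is Gamma(α+n, β+T).
Posterior: Gamma(7.0+9, 11.7+15.7) = Gamma(16.0, 27.4).
The predictive distribution for the next observation is Lomax; its mean is β/(α−1) = 27.4/15.0 = 1.8267.

1.8267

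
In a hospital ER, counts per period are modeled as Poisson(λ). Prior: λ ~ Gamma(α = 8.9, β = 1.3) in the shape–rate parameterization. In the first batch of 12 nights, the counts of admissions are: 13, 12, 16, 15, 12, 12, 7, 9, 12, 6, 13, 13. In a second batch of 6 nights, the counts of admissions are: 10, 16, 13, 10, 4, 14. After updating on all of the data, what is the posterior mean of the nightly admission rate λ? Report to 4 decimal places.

With a Gamma(shape α, rate β) prior, the Poisson likelihood is conjugate: the posterior is Gamma(α + ΣXᵢ, β + n).
Batch 1: sum of counts S = 140 over n = 12 nights.
After batch 1: Gamma(α+S, β+n) = Gamma(8.9+140, 1.3+12) = Gamma(148.9, 13.3).
Batch 2: sum of counts S = 67 over n = 6 nights.
After batch 2: Gamma(α+S, β+n) = Gamma(148.9+67, 13.3+6) = Gamma(215.9, 19.3).
Posterior mean = α/β = 215.9/19.3 = 11.1865.

11.1865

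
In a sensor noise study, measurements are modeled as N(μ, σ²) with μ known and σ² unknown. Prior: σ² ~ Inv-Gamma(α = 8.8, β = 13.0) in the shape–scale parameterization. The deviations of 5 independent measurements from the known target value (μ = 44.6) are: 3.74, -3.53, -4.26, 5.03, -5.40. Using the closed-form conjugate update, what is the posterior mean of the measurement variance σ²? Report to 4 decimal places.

6.0707

With known mean μ and an Inverse-Gamma(α, β) prior on σ², the Normal likelihood is conjugate: posterior is Inv-Gamma(α + n/2, β + Σ(xᵢ−μ)²/2).
Σ(xᵢ−μ)² = (3.74)² + (-3.53)² + (-4.26)² + (5.03)² + (-5.40)² = 99.0570.
Posterior: Inv-Gamma(8.8 + 5/2, 13.0 + 99.0570/2) = Inv-Gamma(11.30, 62.52850).
E[σ²|data] = β/(α−1) = 62.52850/10.30 = 6.0707.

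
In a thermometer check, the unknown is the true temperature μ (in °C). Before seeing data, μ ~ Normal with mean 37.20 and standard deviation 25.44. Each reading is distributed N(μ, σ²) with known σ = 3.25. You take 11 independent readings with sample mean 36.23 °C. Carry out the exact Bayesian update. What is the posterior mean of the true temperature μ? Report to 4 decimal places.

For Normal data with known variance σ², a Normal(μ₀, σ₀²) prior on μ is conjugate. Posterior precision = 1/σ₀² + n/σ²; posterior mean is the precision-weighted average of μ₀ and x̄.
n·x̄ = 11·36.23 = 398.53.
σ₀² = 25.44² = 647.1936, σ² = 3.25² = 10.5625; σ² + n·σ₀² = 10.5625 + 11·647.1936 = 7129.6921.
Posterior mean = (μ₀/σ₀² + n·x̄/σ²)/(1/σ₀² + n/σ²) = (σ²·μ₀ + σ₀²·n·x̄)/(σ² + n·σ₀²) = (10.5625·37.20 + 647.1936·398.53)/7129.6921 = 258318.990408/7129.6921 = 36.2314.

36.2314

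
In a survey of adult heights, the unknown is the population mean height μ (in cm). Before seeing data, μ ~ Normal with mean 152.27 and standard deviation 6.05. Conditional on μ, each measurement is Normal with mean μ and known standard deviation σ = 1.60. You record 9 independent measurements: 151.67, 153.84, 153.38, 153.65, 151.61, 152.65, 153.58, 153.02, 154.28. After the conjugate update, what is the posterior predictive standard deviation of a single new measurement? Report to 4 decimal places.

1.6859

For Normal data with known variance σ², a Normal(μ₀, σ₀²) prior on μ is conjugate. Posterior precision = 1/σ₀² + n/σ²; posterior mean is the precision-weighted average of μ₀ and x̄.
σ₀² = 6.05² = 36.6025, σ² = 1.60² = 2.56; σ² + n·σ₀² = 2.56 + 9·36.6025 = 331.9825.
Posterior precision = 1/σ₀² + n/σ² = 1/36.6025 + 9/2.56 = (σ² + n·σ₀²)/(σ₀²σ²) = 331.9825/(36.6025·2.56); posterior variance σₙ² = σ₀²σ²/(σ² + n·σ₀²) = 36.6025·2.56/331.9825 = 0.282251.
Predictive variance for one new observation = σₙ² + σ² = 36.6025·2.56/331.9825 + 2.56 = σ²·(σ₀² + 331.9825)/331.9825 = 2.56·368.585/331.9825 = 2.842251; SD = √(2.56·368.585/331.9825) = 1.6859.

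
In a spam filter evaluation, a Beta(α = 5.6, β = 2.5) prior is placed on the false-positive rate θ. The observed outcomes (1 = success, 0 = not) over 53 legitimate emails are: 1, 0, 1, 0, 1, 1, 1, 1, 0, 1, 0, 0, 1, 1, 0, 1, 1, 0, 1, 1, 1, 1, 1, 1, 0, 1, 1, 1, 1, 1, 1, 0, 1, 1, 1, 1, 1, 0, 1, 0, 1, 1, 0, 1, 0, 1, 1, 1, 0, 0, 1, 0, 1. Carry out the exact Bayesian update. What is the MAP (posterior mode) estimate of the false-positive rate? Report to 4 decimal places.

The Beta prior is conjugate to a Binomial/Bernoulli likelihood; the update adds successes to α and failures to β.
Posterior: Beta(α+k, β+n−k) = Beta(5.6+37, 2.5+16) = Beta(42.6, 18.5).
Mode of Beta(a,b) for a,b>1 is (a−1)/(a+b−2) = 41.6/59.1 = 0.7039.

0.7039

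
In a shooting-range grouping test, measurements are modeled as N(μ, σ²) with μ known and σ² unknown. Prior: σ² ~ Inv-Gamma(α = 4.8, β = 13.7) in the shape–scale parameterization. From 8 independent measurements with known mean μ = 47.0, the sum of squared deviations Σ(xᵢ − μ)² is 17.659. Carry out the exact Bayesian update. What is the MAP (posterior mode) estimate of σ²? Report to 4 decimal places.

With known mean μ and an Inverse-Gamma(α, β) prior on σ², the Normal likelihood is conjugate: posterior is Inv-Gamma(α + n/2, β + Σ(xᵢ−μ)²/2).
Posterior: Inv-Gamma(4.8 + 8/2, 13.7 + 17.659/2) = Inv-Gamma(8.80, 22.5295).
Mode = β/(α+1) = 22.5295/9.80 = 2.2989.

2.2989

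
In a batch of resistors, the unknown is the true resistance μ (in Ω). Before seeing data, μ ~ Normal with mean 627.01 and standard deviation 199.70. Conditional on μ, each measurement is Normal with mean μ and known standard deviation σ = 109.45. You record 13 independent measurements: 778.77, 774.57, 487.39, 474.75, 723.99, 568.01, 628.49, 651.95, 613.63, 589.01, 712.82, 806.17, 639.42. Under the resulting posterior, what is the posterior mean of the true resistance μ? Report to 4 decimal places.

For Normal data with known variance σ², a Normal(μ₀, σ₀²) prior on μ is conjugate. Posterior precision = 1/σ₀² + n/σ²; posterior mean is the precision-weighted average of μ₀ and x̄.
Σxᵢ = 778.77 + 774.57 + 487.39 + 474.75 + 723.99 + 568.01 + 628.49 + 651.95 + 613.63 + 589.01 + 712.82 + 806.17 + 639.42 = 8448.97, so n·x̄ = 8448.97.
σ₀² = 199.70² = 39880.09, σ² = 109.45² = 11979.3025; σ² + n·σ₀² = 11979.3025 + 13·39880.09 = 530420.4725.
Posterior mean = (μ₀/σ₀² + n·x̄/σ²)/(1/σ₀² + n/σ²) = (σ²·μ₀ + σ₀²·n·x̄)/(σ² + n·σ₀²) = (11979.3025·627.01 + 39880.09·8448.97)/530420.4725 = 344456826.467825/530420.4725 = 649.4033.

649.4033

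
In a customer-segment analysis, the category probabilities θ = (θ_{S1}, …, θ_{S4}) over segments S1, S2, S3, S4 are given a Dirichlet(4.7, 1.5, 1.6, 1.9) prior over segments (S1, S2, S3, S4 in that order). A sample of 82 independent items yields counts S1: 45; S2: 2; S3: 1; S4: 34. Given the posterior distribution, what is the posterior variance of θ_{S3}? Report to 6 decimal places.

The Dirichlet prior is conjugate to the Multinomial likelihood: each posterior αⱼ = prior αⱼ + observed count nⱼ.
Posterior concentration: (49.7, 3.5, 2.6, 35.9), total = 91.7.
Var[θ_j] = α_j(Σα−α_j)/((Σα)²(Σα+1)) = 2.6·89.1/(91.7²·92.7) = 0.000297.

0.000297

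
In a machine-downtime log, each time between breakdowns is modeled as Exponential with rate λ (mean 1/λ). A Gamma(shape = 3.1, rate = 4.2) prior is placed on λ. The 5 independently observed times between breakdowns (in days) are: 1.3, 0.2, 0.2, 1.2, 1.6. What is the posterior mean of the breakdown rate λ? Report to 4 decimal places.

With a Gamma(shape α, rate β) prior on the exponential rate λ, the posterior after n observations with total T = Σxᵢ is Gamma(α+n, β+T).
Sum of observations T = 4.5 days; n = 5.
Posterior: Gamma(3.1+5, 4.2+4.5) = Gamma(8.1, 8.7).
Posterior mean of λ = α/β = 8.1/8.7 = 0.9310.

0.9310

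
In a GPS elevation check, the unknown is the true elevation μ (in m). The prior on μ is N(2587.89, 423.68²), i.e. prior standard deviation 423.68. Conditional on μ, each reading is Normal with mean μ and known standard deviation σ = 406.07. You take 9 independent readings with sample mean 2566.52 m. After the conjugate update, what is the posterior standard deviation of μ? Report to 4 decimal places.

128.9365

For Normal data with known variance σ², a Normal(μ₀, σ₀²) prior on μ is conjugate. Posterior precision = 1/σ₀² + n/σ²; posterior mean is the precision-weighted average of μ₀ and x̄.
σ₀² = 423.68² = 179504.7424, σ² = 406.07² = 164892.8449; σ² + n·σ₀² = 164892.8449 + 9·179504.7424 = 1780435.5265.
Posterior precision = 1/σ₀² + n/σ² = 1/179504.7424 + 9/164892.8449 = (σ² + n·σ₀²)/(σ₀²σ²) = 1780435.5265/(179504.7424·164892.8449); posterior variance σₙ² = σ₀²σ²/(σ² + n·σ₀²) = 179504.7424·164892.8449/1780435.5265 = 16624.610780.
Posterior SD = √σₙ² = √(179504.7424·164892.8449/1780435.5265) = 128.9365.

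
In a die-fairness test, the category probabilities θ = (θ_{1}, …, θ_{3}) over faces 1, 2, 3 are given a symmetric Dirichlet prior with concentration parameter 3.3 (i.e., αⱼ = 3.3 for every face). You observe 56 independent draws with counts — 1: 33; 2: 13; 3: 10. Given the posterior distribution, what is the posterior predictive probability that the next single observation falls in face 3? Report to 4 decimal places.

The Dirichlet prior is conjugate to the Multinomial likelihood: each posterior αⱼ = prior αⱼ + observed count nⱼ.
Posterior concentration: (36.3, 16.3, 13.3), total = 65.9.
P(next = 3 | data) = α_{3}/Σα = 0.2018.

0.2018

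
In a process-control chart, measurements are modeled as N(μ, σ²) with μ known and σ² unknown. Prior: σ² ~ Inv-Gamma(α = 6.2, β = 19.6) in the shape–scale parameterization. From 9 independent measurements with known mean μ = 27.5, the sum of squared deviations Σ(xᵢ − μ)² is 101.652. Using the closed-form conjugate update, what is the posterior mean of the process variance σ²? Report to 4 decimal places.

7.2604

With known mean μ and an Inverse-Gamma(α, β) prior on σ², the Normal likelihood is conjugate: posterior is Inv-Gamma(α + n/2, β + Σ(xᵢ−μ)²/2).
Posterior: Inv-Gamma(6.2 + 9/2, 19.6 + 101.652/2) = Inv-Gamma(10.70, 70.4260).
E[σ²|data] = β/(α−1) = 70.4260/9.70 = 7.2604.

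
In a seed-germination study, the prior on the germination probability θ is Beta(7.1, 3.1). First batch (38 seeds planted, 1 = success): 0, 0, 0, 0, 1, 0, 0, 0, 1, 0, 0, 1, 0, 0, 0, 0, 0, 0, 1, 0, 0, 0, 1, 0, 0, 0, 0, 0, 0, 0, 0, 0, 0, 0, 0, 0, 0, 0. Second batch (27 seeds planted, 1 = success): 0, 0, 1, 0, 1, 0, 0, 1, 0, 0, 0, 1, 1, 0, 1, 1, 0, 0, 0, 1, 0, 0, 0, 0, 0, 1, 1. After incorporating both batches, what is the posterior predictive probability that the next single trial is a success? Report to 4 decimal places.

The Beta prior is conjugate to a Binomial/Bernoulli likelihood; the update adds successes to α and failures to β.
After batch 1: Beta(7.1+5, 3.1+33) = Beta(12.1, 36.1).
After batch 2: Beta(12.1+10, 36.1+17) = Beta(22.1, 53.1).
For a single future Bernoulli trial, P(success | data) = α/(α+β) = 0.2939.

0.2939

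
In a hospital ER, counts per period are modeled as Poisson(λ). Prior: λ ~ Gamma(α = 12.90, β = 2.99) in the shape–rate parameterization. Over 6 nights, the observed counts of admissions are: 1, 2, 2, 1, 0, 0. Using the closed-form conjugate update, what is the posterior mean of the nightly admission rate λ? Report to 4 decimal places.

With a Gamma(shape α, rate β) prior, the Poisson likelihood is conjugate: the posterior is Gamma(α + ΣXᵢ, β + n).
Sum of counts S = 6 over n = 6 nights.
Posterior: Gamma(α+S, β+n) = Gamma(12.90+6, 2.99+6) = Gamma(18.90, 8.99).
Posterior mean = α/β = 18.90/8.99 = 2.1023.

2.1023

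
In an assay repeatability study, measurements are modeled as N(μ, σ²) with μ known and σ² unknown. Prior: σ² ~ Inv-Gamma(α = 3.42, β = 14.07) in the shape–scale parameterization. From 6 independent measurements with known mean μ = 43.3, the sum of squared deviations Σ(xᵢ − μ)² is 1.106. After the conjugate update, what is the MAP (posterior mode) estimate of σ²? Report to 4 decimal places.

With known mean μ and an Inverse-Gamma(α, β) prior on σ², the Normal likelihood is conjugate: posterior is Inv-Gamma(α + n/2, β + Σ(xᵢ−μ)²/2).
Posterior: Inv-Gamma(3.42 + 6/2, 14.07 + 1.106/2) = Inv-Gamma(6.42, 14.6230).
Mode = β/(α+1) = 14.6230/7.42 = 1.9708.

1.9708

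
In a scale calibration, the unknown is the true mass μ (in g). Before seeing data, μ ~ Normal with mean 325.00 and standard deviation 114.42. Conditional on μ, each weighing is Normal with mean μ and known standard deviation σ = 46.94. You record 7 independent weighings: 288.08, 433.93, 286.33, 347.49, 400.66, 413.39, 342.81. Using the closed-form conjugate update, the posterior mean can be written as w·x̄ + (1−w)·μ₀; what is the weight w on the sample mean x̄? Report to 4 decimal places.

0.9765

For Normal data with known variance σ², a Normal(μ₀, σ₀²) prior on μ is conjugate. Posterior precision = 1/σ₀² + n/σ²; posterior mean is the precision-weighted average of μ₀ and x̄.
σ₀² = 114.42² = 13091.9364, σ² = 46.94² = 2203.3636. Prior precision 1/σ₀² = 1/13091.9364; data precision n/σ² = 7/2203.3636.
w = (n/σ²)/(1/σ₀² + n/σ²) = n·σ₀²/(σ² + n·σ₀²) = 7·13091.9364/(2203.3636 + 7·13091.9364) = 91643.5548/93846.9184 = 0.9765.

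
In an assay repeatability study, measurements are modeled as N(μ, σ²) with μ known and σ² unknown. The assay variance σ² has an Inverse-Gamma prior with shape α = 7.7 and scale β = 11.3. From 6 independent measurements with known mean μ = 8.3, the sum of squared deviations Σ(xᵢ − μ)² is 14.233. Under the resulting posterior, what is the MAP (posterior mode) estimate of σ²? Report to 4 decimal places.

With known mean μ and an Inverse-Gamma(α, β) prior on σ², the Normal likelihood is conjugate: posterior is Inv-Gamma(α + n/2, β + Σ(xᵢ−μ)²/2).
Posterior: Inv-Gamma(7.7 + 6/2, 11.3 + 14.233/2) = Inv-Gamma(10.70, 18.4165).
Mode = β/(α+1) = 18.4165/11.70 = 1.5741.

1.5741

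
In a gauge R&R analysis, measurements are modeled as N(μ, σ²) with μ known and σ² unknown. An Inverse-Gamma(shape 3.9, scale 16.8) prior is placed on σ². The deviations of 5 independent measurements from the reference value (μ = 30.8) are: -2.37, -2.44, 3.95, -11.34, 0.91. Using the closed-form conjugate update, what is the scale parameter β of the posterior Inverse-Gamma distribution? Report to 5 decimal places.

95.09835

With known mean μ and an Inverse-Gamma(α, β) prior on σ², the Normal likelihood is conjugate: posterior is Inv-Gamma(α + n/2, β + Σ(xᵢ−μ)²/2).
Σ(xᵢ−μ)² = (-2.37)² + (-2.44)² + (3.95)² + (-11.34)² + (0.91)² = 156.5967.
Posterior: Inv-Gamma(3.9 + 5/2, 16.8 + 156.5967/2) = Inv-Gamma(6.40, 95.09835).
Posterior β = 95.09835.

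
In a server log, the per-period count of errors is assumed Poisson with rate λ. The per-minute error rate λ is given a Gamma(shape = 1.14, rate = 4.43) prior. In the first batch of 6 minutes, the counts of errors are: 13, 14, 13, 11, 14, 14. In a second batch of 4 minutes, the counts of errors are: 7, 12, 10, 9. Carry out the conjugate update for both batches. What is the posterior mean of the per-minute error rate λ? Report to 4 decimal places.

With a Gamma(shape α, rate β) prior, the Poisson likelihood is conjugate: the posterior is Gamma(α + ΣXᵢ, β + n).
Batch 1: sum of counts S = 79 over n = 6 minutes.
After batch 1: Gamma(α+S, β+n) = Gamma(1.14+79, 4.43+6) = Gamma(80.14, 10.43).
Batch 2: sum of counts S = 38 over n = 4 minutes.
After batch 2: Gamma(α+S, β+n) = Gamma(80.14+38, 10.43+4) = Gamma(118.14, 14.43).
Posterior mean = α/β = 118.14/14.43 = 8.1871.

8.1871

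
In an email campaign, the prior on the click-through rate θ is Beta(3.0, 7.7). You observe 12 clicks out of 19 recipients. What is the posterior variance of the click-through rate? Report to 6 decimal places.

The Beta prior is conjugate to a Binomial/Bernoulli likelihood; the update adds successes to α and failures to β.
Posterior: Beta(α+k, β+n−k) = Beta(3.0+12, 7.7+7) = Beta(15.0, 14.7).
Var = αβ/((α+β)²(α+β+1)) = 15.0·14.7/(29.7²·30.7) = 0.008142.

0.008142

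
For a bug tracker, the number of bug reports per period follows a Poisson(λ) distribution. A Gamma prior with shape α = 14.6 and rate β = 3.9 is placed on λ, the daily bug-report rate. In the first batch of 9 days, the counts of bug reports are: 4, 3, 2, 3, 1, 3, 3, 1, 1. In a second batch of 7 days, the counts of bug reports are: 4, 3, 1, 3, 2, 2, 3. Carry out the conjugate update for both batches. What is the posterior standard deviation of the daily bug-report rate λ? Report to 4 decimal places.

0.3679

With a Gamma(shape α, rate β) prior, the Poisson likelihood is conjugate: the posterior is Gamma(α + ΣXᵢ, β + n).
Batch 1: sum of counts S = 21 over n = 9 days.
After batch 1: Gamma(α+S, β+n) = Gamma(14.6+21, 3.9+9) = Gamma(35.6, 12.9).
Batch 2: sum of counts S = 18 over n = 7 days.
After batch 2: Gamma(α+S, β+n) = Gamma(35.6+18, 12.9+7) = Gamma(53.6, 19.9).
SD = √α/β = √53.6/19.9 = 0.3679.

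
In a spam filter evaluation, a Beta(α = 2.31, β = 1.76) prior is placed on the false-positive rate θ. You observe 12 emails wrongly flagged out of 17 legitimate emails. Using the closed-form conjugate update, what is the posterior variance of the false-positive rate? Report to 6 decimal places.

0.009873

The Beta prior is conjugate to a Binomial/Bernoulli likelihood; the update adds successes to α and failures to β.
Posterior: Beta(α+k, β+n−k) = Beta(2.31+12, 1.76+5) = Beta(14.31, 6.76).
Var = αβ/((α+β)²(α+β+1)) = 14.31·6.76/(21.07²·22.07) = 0.009873.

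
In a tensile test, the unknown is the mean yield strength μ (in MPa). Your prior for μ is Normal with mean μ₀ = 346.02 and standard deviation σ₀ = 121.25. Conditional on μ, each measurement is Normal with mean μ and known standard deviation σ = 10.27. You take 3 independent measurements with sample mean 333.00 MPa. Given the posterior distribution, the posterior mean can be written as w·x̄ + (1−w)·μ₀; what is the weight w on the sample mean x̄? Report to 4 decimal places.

For Normal data with known variance σ², a Normal(μ₀, σ₀²) prior on μ is conjugate. Posterior precision = 1/σ₀² + n/σ²; posterior mean is the precision-weighted average of μ₀ and x̄.
σ₀² = 121.25² = 14701.5625, σ² = 10.27² = 105.4729. Prior precision 1/σ₀² = 1/14701.5625; data precision n/σ² = 3/105.4729.
w = (n/σ²)/(1/σ₀² + n/σ²) = n·σ₀²/(σ² + n·σ₀²) = 3·14701.5625/(105.4729 + 3·14701.5625) = 44104.6875/44210.1604 = 0.9976.

0.9976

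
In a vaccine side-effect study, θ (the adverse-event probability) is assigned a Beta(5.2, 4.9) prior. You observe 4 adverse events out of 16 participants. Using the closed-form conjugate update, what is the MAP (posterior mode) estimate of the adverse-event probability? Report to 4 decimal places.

The Beta prior is conjugate to a Binomial/Bernoulli likelihood; the update adds successes to α and failures to β.
Posterior: Beta(α+k, β+n−k) = Beta(5.2+4, 4.9+12) = Beta(9.2, 16.9).
Mode of Beta(a,b) for a,b>1 is (a−1)/(a+b−2) = 8.2/24.1 = 0.3402.

0.3402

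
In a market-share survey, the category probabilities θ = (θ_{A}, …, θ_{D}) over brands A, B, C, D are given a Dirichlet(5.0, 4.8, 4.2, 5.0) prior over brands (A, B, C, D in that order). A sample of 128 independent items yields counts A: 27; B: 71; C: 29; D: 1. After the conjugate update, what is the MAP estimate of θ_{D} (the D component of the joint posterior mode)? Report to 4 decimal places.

The Dirichlet prior is conjugate to the Multinomial likelihood: each posterior αⱼ = prior αⱼ + observed count nⱼ.
Posterior concentration: (32.0, 75.8, 33.2, 6.0), total = 147.0.
Joint mode component: (α_{D}−1)/(Σα−K) = 5.0/143.0 = 0.0350.

0.0350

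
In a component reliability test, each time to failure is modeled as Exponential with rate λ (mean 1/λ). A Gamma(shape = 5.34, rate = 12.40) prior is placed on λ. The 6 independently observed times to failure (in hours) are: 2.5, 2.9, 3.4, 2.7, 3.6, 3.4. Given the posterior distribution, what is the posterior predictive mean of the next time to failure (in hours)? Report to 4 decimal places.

2.9884

With a Gamma(shape α, rate β) prior on the exponential rate λ, the posterior after n observations with total T = Σxᵢ is Gamma(α+n, β+T).
Sum of observations T = 18.5 hours; n = 6.
Posterior: Gamma(5.34+6, 12.40+18.5) = Gamma(11.34, 30.90).
The predictive distribution for the next observation is Lomax; its mean is β/(α−1) = 30.90/10.34 = 2.9884.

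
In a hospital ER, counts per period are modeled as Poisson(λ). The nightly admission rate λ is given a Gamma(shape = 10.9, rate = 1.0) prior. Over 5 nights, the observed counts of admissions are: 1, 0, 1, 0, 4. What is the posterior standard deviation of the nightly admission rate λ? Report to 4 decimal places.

0.6852

With a Gamma(shape α, rate β) prior, the Poisson likelihood is conjugate: the posterior is Gamma(α + ΣXᵢ, β + n).
Sum of counts S = 6 over n = 5 nights.
Posterior: Gamma(α+S, β+n) = Gamma(10.9+6, 1.0+5) = Gamma(16.9, 6.0).
SD = √α/β = √16.9/6.0 = 0.6852.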